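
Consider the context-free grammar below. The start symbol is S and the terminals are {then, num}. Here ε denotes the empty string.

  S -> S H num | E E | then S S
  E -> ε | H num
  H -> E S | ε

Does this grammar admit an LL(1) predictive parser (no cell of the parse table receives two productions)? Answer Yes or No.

FIRST(S) = {ε, num, then}
FIRST(E) = {ε, num, then}
FIRST(H) = {ε, num, then}
FOLLOW(S) = {$, num, then}
FOLLOW(E) = {$, num, then}
FOLLOW(H) = {num}
Cell M[E, num] receives both E -> ε and E -> H num — the grammar is not LL(1).

No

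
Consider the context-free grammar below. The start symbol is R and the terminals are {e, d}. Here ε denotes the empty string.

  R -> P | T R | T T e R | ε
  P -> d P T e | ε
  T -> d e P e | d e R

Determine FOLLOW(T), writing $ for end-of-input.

{$, d, e}

FIRST(P) = {ε, d}
FIRST(T) = {d}
FIRST(R) = {ε, d}  (via P, T R, T T e R)
FOLLOW(R) includes $ since R is the start symbol.
FOLLOW(R): in R->T R, the suffix after R is empty (adds nothing new); in R->T T e R, the suffix after R is empty (adds nothing new); in T->d e R, the suffix after R is empty, so FOLLOW(R) ⊇ FOLLOW(T) = {$, d, e}. Thus FOLLOW(R) = {$, d, e}.
FOLLOW(P): in R->P, the suffix after P is empty, so FOLLOW(P) ⊇ FOLLOW(R) = {$, d, e}; in P->d P T e, P is followed by T e with FIRST {d}; in T->d e P e, P is followed by e with FIRST {e}. Thus FOLLOW(P) = {$, d, e}.
FOLLOW(T): in R->T R, T is followed by R with FIRST {ε, d}; in R->T R, the suffix after T is nullable, so FOLLOW(T) ⊇ FOLLOW(R) = {$, d, e}; in R->T T e R (occurrence 1), T is followed by T e R with FIRST {d}; in R->T T e R (occurrence 2), T is followed by e R with FIRST {e}; in P->d P T e, T is followed by e with FIRST {e}. Thus FOLLOW(T) = {$, d, e}.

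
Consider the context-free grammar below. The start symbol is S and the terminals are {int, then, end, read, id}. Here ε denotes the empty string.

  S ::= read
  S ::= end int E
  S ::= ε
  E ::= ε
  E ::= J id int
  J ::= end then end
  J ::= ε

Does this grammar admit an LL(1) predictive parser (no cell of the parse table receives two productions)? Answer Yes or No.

Yes

FIRST(S) = {ε, end, read}
FIRST(E) = {ε, end, id}
FIRST(J) = {ε, end}
FOLLOW(S) = {$}
FOLLOW(E) = {$}
FOLLOW(J) = {id}
Each cell of M receives at most one production.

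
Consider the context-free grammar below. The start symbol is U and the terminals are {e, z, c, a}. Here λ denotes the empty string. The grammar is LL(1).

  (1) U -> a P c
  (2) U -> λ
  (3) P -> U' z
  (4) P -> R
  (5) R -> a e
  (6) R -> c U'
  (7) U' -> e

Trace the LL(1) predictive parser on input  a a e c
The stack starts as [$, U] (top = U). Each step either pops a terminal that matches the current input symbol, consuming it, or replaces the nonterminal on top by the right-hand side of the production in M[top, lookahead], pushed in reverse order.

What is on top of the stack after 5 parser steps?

e

step 1: stack=$ U  input=a a e c $  — expand U -> a P c
step 2: stack=$ c P a  input=a a e c $  — match a
step 3: stack=$ c P  input=a e c $  — expand P -> R
step 4: stack=$ c R  input=a e c $  — expand R -> a e
step 5: stack=$ c e a  input=a e c $  — match a
Stack after step 5: $ c e (top = e).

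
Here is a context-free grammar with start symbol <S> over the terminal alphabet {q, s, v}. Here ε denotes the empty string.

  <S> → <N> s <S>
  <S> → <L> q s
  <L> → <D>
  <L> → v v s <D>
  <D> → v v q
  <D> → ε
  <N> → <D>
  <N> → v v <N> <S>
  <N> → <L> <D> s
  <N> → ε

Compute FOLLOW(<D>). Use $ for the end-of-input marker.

FIRST(<D>) = {ε, v}
FIRST(<L>) = {ε, v}  (via <D>)
FIRST(<N>) = {ε, s, v}  (via <D>, <L> <D> s)
FIRST(<S>) = {q, s, v}  (via <N> s <S>, <L> q s)
FOLLOW(<S>) includes $ since <S> is the start symbol.
FOLLOW(<L>): in <S>→<L> q s, <L> is followed by q s with FIRST {q}; in <N>→<L> <D> s, <L> is followed by <D> s with FIRST {s, v}. Thus FOLLOW(<L>) = {q, s, v}.
FOLLOW(<N>): in <S>→<N> s <S>, <N> is followed by s <S> with FIRST {s}; in <N>→v v <N> <S>, <N> is followed by <S> with FIRST {q, s, v}. Thus FOLLOW(<N>) = {q, s, v}.
FOLLOW(<S>): in <S>→<N> s <S>, the suffix after <S> is empty (adds nothing new); in <N>→v v <N> <S>, the suffix after <S> is empty, so FOLLOW(<S>) ⊇ FOLLOW(<N>) = {q, s, v}. Thus FOLLOW(<S>) = {$, q, s, v}.
FOLLOW(<D>): in <L>→<D>, the suffix after <D> is empty, so FOLLOW(<D>) ⊇ FOLLOW(<L>) = {q, s, v}; in <L>→v v s <D>, the suffix after <D> is empty, so FOLLOW(<D>) ⊇ FOLLOW(<L>) = {q, s, v}; in <N>→<D>, the suffix after <D> is empty, so FOLLOW(<D>) ⊇ FOLLOW(<N>) = {q, s, v}; in <N>→<L> <D> s, <D> is followed by s with FIRST {s}. Thus FOLLOW(<D>) = {q, s, v}.

{q, s, v}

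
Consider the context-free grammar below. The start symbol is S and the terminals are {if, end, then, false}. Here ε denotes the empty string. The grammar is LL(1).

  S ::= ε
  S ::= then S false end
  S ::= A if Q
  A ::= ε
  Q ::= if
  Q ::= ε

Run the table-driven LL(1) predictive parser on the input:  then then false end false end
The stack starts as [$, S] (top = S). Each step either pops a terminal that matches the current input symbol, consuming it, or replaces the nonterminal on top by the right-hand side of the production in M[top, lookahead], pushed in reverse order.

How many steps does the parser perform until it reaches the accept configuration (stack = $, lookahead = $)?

9

step 1: stack=$ S  input=then then false end false end $  — expand S ::= then S false end
step 2: stack=$ end false S then  input=then then false end false end $  — match then
step 3: stack=$ end false S  input=then false end false end $  — expand S ::= then S false end
step 4: stack=$ end false end false S then  input=then false end false end $  — match then
step 5: stack=$ end false end false S  input=false end false end $  — expand S ::= ε
step 6: stack=$ end false end false  input=false end false end $  — match false
step 7: stack=$ end false end  input=end false end $  — match end
step 8: stack=$ end false  input=false end $  — match false
step 9: stack=$ end  input=end $  — match end
Accept reached after 9 steps.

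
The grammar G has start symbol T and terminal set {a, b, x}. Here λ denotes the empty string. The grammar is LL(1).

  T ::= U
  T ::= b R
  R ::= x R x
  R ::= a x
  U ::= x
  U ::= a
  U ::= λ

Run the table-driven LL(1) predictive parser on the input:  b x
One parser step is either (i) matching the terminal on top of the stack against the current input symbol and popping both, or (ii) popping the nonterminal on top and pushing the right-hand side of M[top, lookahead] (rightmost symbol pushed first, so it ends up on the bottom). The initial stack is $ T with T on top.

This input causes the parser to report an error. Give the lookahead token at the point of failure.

step 1: stack=$ T  input=b x $  — expand T ::= b R
step 2: stack=$ R b  input=b x $  — match b
step 3: stack=$ R  input=x $  — expand R ::= x R x
step 4: stack=$ x R x  input=x $  — match x
step 5: stack=$ x R  input=$  — error: M[R, $] is empty

$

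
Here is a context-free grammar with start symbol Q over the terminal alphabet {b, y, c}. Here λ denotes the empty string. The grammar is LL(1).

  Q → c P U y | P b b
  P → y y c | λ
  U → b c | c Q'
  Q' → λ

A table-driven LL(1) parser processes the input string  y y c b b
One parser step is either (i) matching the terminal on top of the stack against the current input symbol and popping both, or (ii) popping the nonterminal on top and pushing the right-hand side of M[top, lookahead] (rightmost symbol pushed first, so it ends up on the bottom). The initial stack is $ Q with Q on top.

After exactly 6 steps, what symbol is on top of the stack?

     Stack        Input        Action
  1  $ Q          y y c b b $  expand Q → P b b
  2  $ b b P      y y c b b $  expand P → y y c
  3  $ b b c y y  y y c b b $  match y
  4  $ b b c y    y c b b $    match y
  5  $ b b c      c b b $      match c
  6  $ b b        b b $        match b
Stack after step 6: $ b (top = b).

b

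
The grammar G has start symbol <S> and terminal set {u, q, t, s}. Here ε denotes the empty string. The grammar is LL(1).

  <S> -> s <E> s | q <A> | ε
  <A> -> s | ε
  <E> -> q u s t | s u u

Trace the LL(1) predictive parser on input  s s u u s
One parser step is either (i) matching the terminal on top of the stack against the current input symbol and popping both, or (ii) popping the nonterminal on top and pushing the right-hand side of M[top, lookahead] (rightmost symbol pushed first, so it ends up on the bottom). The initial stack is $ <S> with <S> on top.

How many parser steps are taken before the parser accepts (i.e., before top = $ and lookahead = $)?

step 1: stack=$ <S>  input=s s u u s $  — expand <S> -> s <E> s
step 2: stack=$ s <E> s  input=s s u u s $  — match s
step 3: stack=$ s <E>  input=s u u s $  — expand <E> -> s u u
step 4: stack=$ s u u s  input=s u u s $  — match s
step 5: stack=$ s u u  input=u u s $  — match u
step 6: stack=$ s u  input=u s $  — match u
step 7: stack=$ s  input=s $  — match s
Accept reached after 7 steps.

7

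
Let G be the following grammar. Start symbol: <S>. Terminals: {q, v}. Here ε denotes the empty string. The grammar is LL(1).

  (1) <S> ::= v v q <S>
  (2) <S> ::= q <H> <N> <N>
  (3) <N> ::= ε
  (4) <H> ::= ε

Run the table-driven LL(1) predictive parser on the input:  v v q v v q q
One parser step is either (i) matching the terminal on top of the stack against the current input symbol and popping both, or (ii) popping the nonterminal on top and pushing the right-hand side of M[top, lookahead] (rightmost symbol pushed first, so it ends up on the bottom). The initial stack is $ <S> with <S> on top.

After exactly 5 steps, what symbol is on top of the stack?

     Stack        Input            Action
  1  $ <S>        v v q v v q q $  expand <S> ::= v v q <S>
  2  $ <S> q v v  v v q v v q q $  match v
  3  $ <S> q v    v q v v q q $    match v
  4  $ <S> q      q v v q q $      match q
  5  $ <S>        v v q q $        expand <S> ::= v v q <S>
Stack after step 5: $ <S> q v v (top = v).

v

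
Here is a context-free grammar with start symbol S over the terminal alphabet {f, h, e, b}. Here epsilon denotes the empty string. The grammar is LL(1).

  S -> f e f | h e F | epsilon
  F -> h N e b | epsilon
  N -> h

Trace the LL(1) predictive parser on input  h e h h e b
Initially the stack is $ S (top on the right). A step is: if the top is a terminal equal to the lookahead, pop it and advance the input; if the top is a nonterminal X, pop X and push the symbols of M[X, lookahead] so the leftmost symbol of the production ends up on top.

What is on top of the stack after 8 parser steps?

b

step 1: stack=$ S  input=h e h h e b $  — expand S -> h e F
step 2: stack=$ F e h  input=h e h h e b $  — match h
step 3: stack=$ F e  input=e h h e b $  — match e
step 4: stack=$ F  input=h h e b $  — expand F -> h N e b
step 5: stack=$ b e N h  input=h h e b $  — match h
step 6: stack=$ b e N  input=h e b $  — expand N -> h
step 7: stack=$ b e h  input=h e b $  — match h
step 8: stack=$ b e  input=e b $  — match e
Stack after step 8: $ b (top = b).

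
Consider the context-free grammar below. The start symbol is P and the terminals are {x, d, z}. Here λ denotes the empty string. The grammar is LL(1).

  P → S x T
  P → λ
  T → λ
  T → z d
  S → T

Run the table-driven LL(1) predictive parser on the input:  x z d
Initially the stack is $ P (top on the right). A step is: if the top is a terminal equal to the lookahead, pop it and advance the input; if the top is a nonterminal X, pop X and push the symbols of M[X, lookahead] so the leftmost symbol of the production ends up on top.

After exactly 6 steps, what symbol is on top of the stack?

d

step 1: stack=$ P  input=x z d $  — expand P → S x T
step 2: stack=$ T x S  input=x z d $  — expand S → T
step 3: stack=$ T x T  input=x z d $  — expand T → λ
step 4: stack=$ T x  input=x z d $  — match x
step 5: stack=$ T  input=z d $  — expand T → z d
step 6: stack=$ d z  input=z d $  — match z
Stack after step 6: $ d (top = d).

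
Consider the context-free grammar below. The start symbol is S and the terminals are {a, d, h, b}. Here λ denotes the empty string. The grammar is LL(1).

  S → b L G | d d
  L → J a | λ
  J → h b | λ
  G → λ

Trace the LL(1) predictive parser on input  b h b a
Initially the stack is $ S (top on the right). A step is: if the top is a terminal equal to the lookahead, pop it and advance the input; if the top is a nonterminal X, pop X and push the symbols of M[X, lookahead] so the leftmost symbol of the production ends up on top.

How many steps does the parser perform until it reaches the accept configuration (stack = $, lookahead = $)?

     Stack      Input      Action
  1  $ S        b h b a $  expand S → b L G
  2  $ G L b    b h b a $  match b
  3  $ G L      h b a $    expand L → J a
  4  $ G a J    h b a $    expand J → h b
  5  $ G a b h  h b a $    match h
  6  $ G a b    b a $      match b
  7  $ G a      a $        match a
  8  $ G        $          expand G → λ
Accept reached after 8 steps.

8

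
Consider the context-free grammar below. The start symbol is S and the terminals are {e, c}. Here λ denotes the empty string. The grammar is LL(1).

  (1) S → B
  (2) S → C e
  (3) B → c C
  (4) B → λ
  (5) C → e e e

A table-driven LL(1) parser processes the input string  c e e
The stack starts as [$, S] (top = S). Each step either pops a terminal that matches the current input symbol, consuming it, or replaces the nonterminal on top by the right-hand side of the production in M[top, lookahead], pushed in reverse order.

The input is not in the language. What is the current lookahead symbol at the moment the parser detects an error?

step 1: stack=$ S  input=c e e $  — expand S → B
step 2: stack=$ B  input=c e e $  — expand B → c C
step 3: stack=$ C c  input=c e e $  — match c
step 4: stack=$ C  input=e e $  — expand C → e e e
step 5: stack=$ e e e  input=e e $  — match e
step 6: stack=$ e e  input=e $  — match e
step 7: stack=$ e  input=$  — error: top is terminal e but lookahead is $

$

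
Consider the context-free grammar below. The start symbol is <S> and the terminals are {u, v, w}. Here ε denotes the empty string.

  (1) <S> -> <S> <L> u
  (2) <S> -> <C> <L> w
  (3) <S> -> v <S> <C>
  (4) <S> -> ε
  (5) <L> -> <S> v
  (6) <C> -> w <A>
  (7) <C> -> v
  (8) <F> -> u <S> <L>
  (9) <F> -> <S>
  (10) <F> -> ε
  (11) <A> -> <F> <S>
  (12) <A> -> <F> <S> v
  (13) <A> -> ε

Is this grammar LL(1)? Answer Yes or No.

No

FIRST(<S>) = {ε, v, w}
FIRST(<L>) = {v, w}
FIRST(<C>) = {v, w}
FIRST(<F>) = {ε, u, v, w}
FIRST(<A>) = {ε, u, v, w}
FOLLOW(<S>) = {$, v, w}
FOLLOW(<L>) = {$, u, v, w}
FOLLOW(<C>) = {$, v, w}
FOLLOW(<F>) = {$, v, w}
FOLLOW(<A>) = {$, v, w}
Cell M[<A>, $] receives both <A> -> <F> <S> and <A> -> ε — the grammar is not LL(1).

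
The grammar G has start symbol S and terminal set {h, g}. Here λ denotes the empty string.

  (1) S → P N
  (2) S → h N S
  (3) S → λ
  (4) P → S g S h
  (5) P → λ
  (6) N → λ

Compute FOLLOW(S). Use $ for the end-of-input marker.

FIRST(N): from N→λ we get {λ}. So FIRST(N) = {λ}.
FIRST(S): from S→P N we get {λ, g, h}; from S→h N S we get {h}; from S→λ we get {λ}. So FIRST(S) = {λ, g, h}.
FIRST(P): from P→S g S h we get {g, h}; from P→λ we get {λ}. So FIRST(P) = {λ, g, h}.
FOLLOW(S) includes $ since S is the start symbol.
FOLLOW(S): in S→h N S, the suffix after S is empty (adds nothing new); in P→S g S h (occurrence 1), S is followed by g S h with FIRST {g}; in P→S g S h (occurrence 2), S is followed by h with FIRST {h}. Thus FOLLOW(S) = {$, g, h}.
FOLLOW(P): in S→P N, P is followed by N with FIRST {λ}; in S→P N, the suffix after P is nullable, so FOLLOW(P) ⊇ FOLLOW(S) = {$, g, h}. Thus FOLLOW(P) = {$, g, h}.
FOLLOW(N): in S→P N, the suffix after N is empty, so FOLLOW(N) ⊇ FOLLOW(S) = {$, g, h}; in S→h N S, N is followed by S with FIRST {λ, g, h}; in S→h N S, the suffix after N is nullable, so FOLLOW(N) ⊇ FOLLOW(S) = {$, g, h}. Thus FOLLOW(N) = {$, g, h}.

{$, g, h}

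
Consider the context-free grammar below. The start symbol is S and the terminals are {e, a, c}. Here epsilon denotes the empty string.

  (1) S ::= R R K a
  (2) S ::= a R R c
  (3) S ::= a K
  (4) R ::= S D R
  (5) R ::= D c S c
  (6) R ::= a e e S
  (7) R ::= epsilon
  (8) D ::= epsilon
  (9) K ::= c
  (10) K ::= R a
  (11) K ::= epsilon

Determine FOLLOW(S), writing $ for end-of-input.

{$, a, c}

FIRST(D) = {epsilon}
FIRST(S) = {a, c}  (via R R K a)
FIRST(R) = {epsilon, a, c}  (via S D R, D c S c)
FIRST(K) = {epsilon, a, c}  (via R a)
FOLLOW(S) includes $ since S is the start symbol.
FOLLOW(R): in S::=R R K a (occurrence 1), R is followed by R K a with FIRST {a, c}; in S::=R R K a (occurrence 2), R is followed by K a with FIRST {a, c}; in S::=a R R c (occurrence 1), R is followed by R c with FIRST {a, c}; in S::=a R R c (occurrence 2), R is followed by c with FIRST {c}; in R::=S D R, the suffix after R is empty (adds nothing new); in K::=R a, R is followed by a with FIRST {a}. Thus FOLLOW(R) = {a, c}.
FOLLOW(S): in R::=S D R, S is followed by D R with FIRST {epsilon, a, c}; in R::=S D R, the suffix after S is nullable, so FOLLOW(S) ⊇ FOLLOW(R) = {a, c}; in R::=D c S c, S is followed by c with FIRST {c}; in R::=a e e S, the suffix after S is empty, so FOLLOW(S) ⊇ FOLLOW(R) = {a, c}. Thus FOLLOW(S) = {$, a, c}.
FOLLOW(D): in R::=S D R, D is followed by R with FIRST {epsilon, a, c}; in R::=S D R, the suffix after D is nullable, so FOLLOW(D) ⊇ FOLLOW(R) = {a, c}; in R::=D c S c, D is followed by c S c with FIRST {c}. Thus FOLLOW(D) = {a, c}.
FOLLOW(K): in S::=R R K a, K is followed by a with FIRST {a}; in S::=a K, the suffix after K is empty, so FOLLOW(K) ⊇ FOLLOW(S) = {$, a, c}. Thus FOLLOW(K) = {$, a, c}.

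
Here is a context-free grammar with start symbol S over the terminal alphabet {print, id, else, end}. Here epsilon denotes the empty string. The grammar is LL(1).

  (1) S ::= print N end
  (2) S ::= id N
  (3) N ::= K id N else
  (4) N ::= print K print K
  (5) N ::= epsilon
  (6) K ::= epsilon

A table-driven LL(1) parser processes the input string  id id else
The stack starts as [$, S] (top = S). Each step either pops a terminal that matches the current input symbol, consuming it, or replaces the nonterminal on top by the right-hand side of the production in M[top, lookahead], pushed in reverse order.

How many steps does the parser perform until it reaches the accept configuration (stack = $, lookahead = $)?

7

step 1: stack=$ S  input=id id else $  — expand S ::= id N
step 2: stack=$ N id  input=id id else $  — match id
step 3: stack=$ N  input=id else $  — expand N ::= K id N else
step 4: stack=$ else N id K  input=id else $  — expand K ::= epsilon
step 5: stack=$ else N id  input=id else $  — match id
step 6: stack=$ else N  input=else $  — expand N ::= epsilon
step 7: stack=$ else  input=else $  — match else
Accept reached after 7 steps.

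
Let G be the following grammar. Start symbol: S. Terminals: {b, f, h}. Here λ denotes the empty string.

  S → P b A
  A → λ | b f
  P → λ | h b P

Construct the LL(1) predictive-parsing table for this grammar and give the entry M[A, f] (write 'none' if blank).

FIRST(A) = {λ, b}
FIRST(P) = {λ, h}
FIRST(S) = {b, h}  (via P b A)
FOLLOW(S) includes $ since S is the start symbol.
FOLLOW(S): S appears on no right-hand side. Thus FOLLOW(S) = {$}.
FOLLOW(A): in S→P b A, the suffix after A is empty, so FOLLOW(A) ⊇ FOLLOW(S) = {$}. Thus FOLLOW(A) = {$}.
For A → λ: FIRST(λ) = {λ}, so it goes in M[A, t] for t ∈ {}; since λ ∈ FIRST, also for every t ∈ FOLLOW(A) = {$}.
For A → b f: FIRST(b f) = {b}, so it goes in M[A, t] for t ∈ {b}.
None of these place a production in M[A, f].

none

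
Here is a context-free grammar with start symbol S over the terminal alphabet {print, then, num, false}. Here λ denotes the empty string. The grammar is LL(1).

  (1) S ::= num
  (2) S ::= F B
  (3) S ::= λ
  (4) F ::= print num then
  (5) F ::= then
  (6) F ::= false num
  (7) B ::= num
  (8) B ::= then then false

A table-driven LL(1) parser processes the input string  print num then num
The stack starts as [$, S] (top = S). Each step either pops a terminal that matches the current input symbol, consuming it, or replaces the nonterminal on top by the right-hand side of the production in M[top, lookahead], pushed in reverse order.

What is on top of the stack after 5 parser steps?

B

step 1: stack=$ S  input=print num then num $  — expand S ::= F B
step 2: stack=$ B F  input=print num then num $  — expand F ::= print num then
step 3: stack=$ B then num print  input=print num then num $  — match print
step 4: stack=$ B then num  input=num then num $  — match num
step 5: stack=$ B then  input=then num $  — match then
Stack after step 5: $ B (top = B).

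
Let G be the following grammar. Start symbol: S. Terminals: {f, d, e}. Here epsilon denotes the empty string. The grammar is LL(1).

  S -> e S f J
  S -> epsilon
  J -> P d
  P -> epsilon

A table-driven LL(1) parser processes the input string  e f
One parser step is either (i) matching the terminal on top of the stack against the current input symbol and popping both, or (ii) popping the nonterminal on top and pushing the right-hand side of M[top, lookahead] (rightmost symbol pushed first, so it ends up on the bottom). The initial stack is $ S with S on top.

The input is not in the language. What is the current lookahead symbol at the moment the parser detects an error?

     Stack      Input  Action
  1  $ S        e f $  expand S -> e S f J
  2  $ J f S e  e f $  match e
  3  $ J f S    f $    expand S -> epsilon
  4  $ J f      f $    match f
  5  $ J        $      error: M[J, $] is empty

$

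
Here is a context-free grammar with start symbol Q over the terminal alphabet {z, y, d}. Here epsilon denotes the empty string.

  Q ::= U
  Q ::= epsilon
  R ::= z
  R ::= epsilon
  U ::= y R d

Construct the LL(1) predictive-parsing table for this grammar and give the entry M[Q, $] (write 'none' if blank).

FIRST(R) = {epsilon, z}
FIRST(U) = {y}
FIRST(Q) = {epsilon, y}  (via U)
FOLLOW(Q) includes $ since Q is the start symbol.
FOLLOW(Q): Q appears on no right-hand side. Thus FOLLOW(Q) = {$}.
For Q ::= U: FIRST(U) = {y}, so it goes in M[Q, t] for t ∈ {y}.
For Q ::= epsilon: FIRST(epsilon) = {epsilon}, so it goes in M[Q, t] for t ∈ {}; since epsilon ∈ FIRST, also for every t ∈ FOLLOW(Q) = {$}.

Q ::= epsilon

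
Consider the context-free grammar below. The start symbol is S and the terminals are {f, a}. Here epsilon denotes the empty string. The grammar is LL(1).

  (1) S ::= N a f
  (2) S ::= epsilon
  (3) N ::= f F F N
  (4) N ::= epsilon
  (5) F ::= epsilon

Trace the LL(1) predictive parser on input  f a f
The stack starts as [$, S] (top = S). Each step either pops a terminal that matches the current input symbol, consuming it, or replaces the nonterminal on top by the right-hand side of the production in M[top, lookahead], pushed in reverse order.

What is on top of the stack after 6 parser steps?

step 1: stack=$ S  input=f a f $  — expand S ::= N a f
step 2: stack=$ f a N  input=f a f $  — expand N ::= f F F N
step 3: stack=$ f a N F F f  input=f a f $  — match f
step 4: stack=$ f a N F F  input=a f $  — expand F ::= epsilon
step 5: stack=$ f a N F  input=a f $  — expand F ::= epsilon
step 6: stack=$ f a N  input=a f $  — expand N ::= epsilon
Stack after step 6: $ f a (top = a).

a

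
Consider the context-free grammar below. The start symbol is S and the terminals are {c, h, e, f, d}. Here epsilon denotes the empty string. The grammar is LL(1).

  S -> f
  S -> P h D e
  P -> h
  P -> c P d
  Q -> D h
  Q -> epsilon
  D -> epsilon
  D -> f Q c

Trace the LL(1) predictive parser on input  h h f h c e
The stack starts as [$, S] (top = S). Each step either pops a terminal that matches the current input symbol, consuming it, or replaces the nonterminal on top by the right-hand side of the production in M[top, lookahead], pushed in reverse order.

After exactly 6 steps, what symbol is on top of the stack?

Q

step 1: stack=$ S  input=h h f h c e $  — expand S -> P h D e
step 2: stack=$ e D h P  input=h h f h c e $  — expand P -> h
step 3: stack=$ e D h h  input=h h f h c e $  — match h
step 4: stack=$ e D h  input=h f h c e $  — match h
step 5: stack=$ e D  input=f h c e $  — expand D -> f Q c
step 6: stack=$ e c Q f  input=f h c e $  — match f
Stack after step 6: $ e c Q (top = Q).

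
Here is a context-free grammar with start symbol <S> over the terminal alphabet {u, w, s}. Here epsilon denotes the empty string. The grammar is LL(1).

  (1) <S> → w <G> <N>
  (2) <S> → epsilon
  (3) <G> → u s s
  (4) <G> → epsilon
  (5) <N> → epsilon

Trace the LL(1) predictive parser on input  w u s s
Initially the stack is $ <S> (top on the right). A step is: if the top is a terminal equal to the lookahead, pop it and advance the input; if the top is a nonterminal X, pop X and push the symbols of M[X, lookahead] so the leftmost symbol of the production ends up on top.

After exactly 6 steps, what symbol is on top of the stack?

     Stack        Input      Action
  1  $ <S>        w u s s $  expand <S> → w <G> <N>
  2  $ <N> <G> w  w u s s $  match w
  3  $ <N> <G>    u s s $    expand <G> → u s s
  4  $ <N> s s u  u s s $    match u
  5  $ <N> s s    s s $      match s
  6  $ <N> s      s $        match s
Stack after step 6: $ <N> (top = <N>).

<N>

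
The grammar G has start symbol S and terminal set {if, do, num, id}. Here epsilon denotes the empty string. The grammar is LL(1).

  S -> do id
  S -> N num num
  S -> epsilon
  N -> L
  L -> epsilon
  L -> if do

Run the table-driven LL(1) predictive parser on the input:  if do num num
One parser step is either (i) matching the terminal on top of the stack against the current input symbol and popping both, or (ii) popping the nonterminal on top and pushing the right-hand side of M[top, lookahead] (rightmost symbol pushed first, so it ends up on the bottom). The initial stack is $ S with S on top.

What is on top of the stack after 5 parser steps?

     Stack            Input            Action
  1  $ S              if do num num $  expand S -> N num num
  2  $ num num N      if do num num $  expand N -> L
  3  $ num num L      if do num num $  expand L -> if do
  4  $ num num do if  if do num num $  match if
  5  $ num num do     do num num $     match do
Stack after step 5: $ num num (top = num).

num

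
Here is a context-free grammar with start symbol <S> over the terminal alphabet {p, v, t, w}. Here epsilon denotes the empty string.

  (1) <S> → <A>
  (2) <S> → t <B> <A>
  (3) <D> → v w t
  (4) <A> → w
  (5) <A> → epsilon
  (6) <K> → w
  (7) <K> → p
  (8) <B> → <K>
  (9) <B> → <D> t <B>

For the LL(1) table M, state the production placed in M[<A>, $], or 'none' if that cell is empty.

<A> → epsilon

FIRST(<D>) = {v}
FIRST(<A>) = {epsilon, w}
FIRST(<K>) = {p, w}
FIRST(<S>) = {epsilon, t, w}  (via <A>)
FIRST(<B>) = {p, v, w}  (via <K>, <D> t <B>)
FOLLOW(<S>) includes $ since <S> is the start symbol.
FOLLOW(<S>): <S> appears on no right-hand side. Thus FOLLOW(<S>) = {$}.
FOLLOW(<A>): in <S>→<A>, the suffix after <A> is empty, so FOLLOW(<A>) ⊇ FOLLOW(<S>) = {$}; in <S>→t <B> <A>, the suffix after <A> is empty, so FOLLOW(<A>) ⊇ FOLLOW(<S>) = {$}. Thus FOLLOW(<A>) = {$}.
For <A> → w: FIRST(w) = {w}, so it goes in M[<A>, t] for t ∈ {w}.
For <A> → epsilon: FIRST(epsilon) = {epsilon}, so it goes in M[<A>, t] for t ∈ {}; since epsilon ∈ FIRST, also for every t ∈ FOLLOW(<A>) = {$}.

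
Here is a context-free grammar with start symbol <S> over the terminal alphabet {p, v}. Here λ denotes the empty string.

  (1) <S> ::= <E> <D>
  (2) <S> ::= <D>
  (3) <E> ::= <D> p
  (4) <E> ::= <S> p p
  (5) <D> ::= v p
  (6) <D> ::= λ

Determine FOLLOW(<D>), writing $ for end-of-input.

{$, p}

FIRST(<D>): from <D>::=v p we get {v}; from <D>::=λ we get {λ}. So FIRST(<D>) = {λ, v}.
FIRST(<S>): from <S>::=<E> <D> we get {p, v}; from <S>::=<D> we get {λ, v}. So FIRST(<S>) = {λ, p, v}.
FIRST(<E>): from <E>::=<D> p we get {p, v}; from <E>::=<S> p p we get {p, v}. So FIRST(<E>) = {p, v}.
FOLLOW(<S>) includes $ since <S> is the start symbol.
FOLLOW(<S>): in <E>::=<S> p p, <S> is followed by p p with FIRST {p}. Thus FOLLOW(<S>) = {$, p}.
FOLLOW(<E>): in <S>::=<E> <D>, <E> is followed by <D> with FIRST {λ, v}; in <S>::=<E> <D>, the suffix after <E> is nullable, so FOLLOW(<E>) ⊇ FOLLOW(<S>) = {$, p}. Thus FOLLOW(<E>) = {$, p, v}.
FOLLOW(<D>): in <S>::=<E> <D>, the suffix after <D> is empty, so FOLLOW(<D>) ⊇ FOLLOW(<S>) = {$, p}; in <S>::=<D>, the suffix after <D> is empty, so FOLLOW(<D>) ⊇ FOLLOW(<S>) = {$, p}; in <E>::=<D> p, <D> is followed by p with FIRST {p}. Thus FOLLOW(<D>) = {$, p}.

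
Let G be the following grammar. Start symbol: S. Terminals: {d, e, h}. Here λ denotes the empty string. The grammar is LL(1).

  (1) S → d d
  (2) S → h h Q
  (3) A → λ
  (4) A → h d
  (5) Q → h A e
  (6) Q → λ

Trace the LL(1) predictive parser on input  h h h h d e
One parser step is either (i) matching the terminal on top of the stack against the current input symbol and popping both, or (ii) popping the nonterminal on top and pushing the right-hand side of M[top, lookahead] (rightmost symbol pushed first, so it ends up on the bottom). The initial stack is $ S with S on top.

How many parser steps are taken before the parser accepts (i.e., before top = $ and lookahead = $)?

9

     Stack    Input          Action
  1  $ S      h h h h d e $  expand S → h h Q
  2  $ Q h h  h h h h d e $  match h
  3  $ Q h    h h h d e $    match h
  4  $ Q      h h d e $      expand Q → h A e
  5  $ e A h  h h d e $      match h
  6  $ e A    h d e $        expand A → h d
  7  $ e d h  h d e $        match h
  8  $ e d    d e $          match d
  9  $ e      e $            match e
Accept reached after 9 steps.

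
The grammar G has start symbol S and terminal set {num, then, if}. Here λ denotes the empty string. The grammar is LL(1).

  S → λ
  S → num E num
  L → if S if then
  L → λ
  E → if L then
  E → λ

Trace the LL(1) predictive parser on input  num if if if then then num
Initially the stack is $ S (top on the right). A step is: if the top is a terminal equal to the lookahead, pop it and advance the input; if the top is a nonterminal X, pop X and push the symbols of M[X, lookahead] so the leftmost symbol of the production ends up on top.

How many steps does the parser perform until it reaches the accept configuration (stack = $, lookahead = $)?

11

      Stack                    Input                         Action
   1  $ S                      num if if if then then num $  expand S → num E num
   2  $ num E num              num if if if then then num $  match num
   3  $ num E                  if if if then then num $      expand E → if L then
   4  $ num then L if          if if if then then num $      match if
   5  $ num then L             if if then then num $         expand L → if S if then
   6  $ num then then if S if  if if then then num $         match if
   7  $ num then then if S     if then then num $            expand S → λ
   8  $ num then then if       if then then num $            match if
   9  $ num then then          then then num $               match then
  10  $ num then               then num $                    match then
  11  $ num                    num $                         match num
Accept reached after 11 steps.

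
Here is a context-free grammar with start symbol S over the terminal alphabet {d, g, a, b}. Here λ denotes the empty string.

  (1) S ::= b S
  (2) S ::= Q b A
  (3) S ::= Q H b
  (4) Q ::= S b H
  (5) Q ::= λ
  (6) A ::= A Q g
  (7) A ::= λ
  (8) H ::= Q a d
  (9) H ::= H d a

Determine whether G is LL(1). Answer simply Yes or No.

FIRST(S) = {a, b}
FIRST(Q) = {λ, a, b}
FIRST(A) = {λ, a, b, g}
FIRST(H) = {a, b}
FOLLOW(S) = {$, b}
FOLLOW(Q) = {a, b, g}
FOLLOW(A) = {$, a, b, g}
FOLLOW(H) = {a, b, d, g}
Cell M[A, a] receives both A ::= A Q g and A ::= λ — the grammar is not LL(1).

No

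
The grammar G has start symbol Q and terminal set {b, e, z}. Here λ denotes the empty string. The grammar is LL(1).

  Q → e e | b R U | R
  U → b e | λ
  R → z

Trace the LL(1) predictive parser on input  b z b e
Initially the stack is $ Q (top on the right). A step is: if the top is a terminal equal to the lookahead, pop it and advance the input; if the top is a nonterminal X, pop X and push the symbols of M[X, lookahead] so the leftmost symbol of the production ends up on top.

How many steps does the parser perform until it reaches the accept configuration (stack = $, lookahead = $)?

step 1: stack=$ Q  input=b z b e $  — expand Q → b R U
step 2: stack=$ U R b  input=b z b e $  — match b
step 3: stack=$ U R  input=z b e $  — expand R → z
step 4: stack=$ U z  input=z b e $  — match z
step 5: stack=$ U  input=b e $  — expand U → b e
step 6: stack=$ e b  input=b e $  — match b
step 7: stack=$ e  input=e $  — match e
Accept reached after 7 steps.

7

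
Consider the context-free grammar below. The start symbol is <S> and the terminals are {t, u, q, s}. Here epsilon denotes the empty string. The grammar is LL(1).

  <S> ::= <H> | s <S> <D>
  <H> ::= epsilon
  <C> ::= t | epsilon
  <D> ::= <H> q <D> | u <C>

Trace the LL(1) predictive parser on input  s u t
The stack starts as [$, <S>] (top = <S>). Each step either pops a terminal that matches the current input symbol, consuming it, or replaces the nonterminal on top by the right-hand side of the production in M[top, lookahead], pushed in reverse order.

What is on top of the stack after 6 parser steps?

step 1: stack=$ <S>  input=s u t $  — expand <S> ::= s <S> <D>
step 2: stack=$ <D> <S> s  input=s u t $  — match s
step 3: stack=$ <D> <S>  input=u t $  — expand <S> ::= <H>
step 4: stack=$ <D> <H>  input=u t $  — expand <H> ::= epsilon
step 5: stack=$ <D>  input=u t $  — expand <D> ::= u <C>
step 6: stack=$ <C> u  input=u t $  — match u
Stack after step 6: $ <C> (top = <C>).

<C>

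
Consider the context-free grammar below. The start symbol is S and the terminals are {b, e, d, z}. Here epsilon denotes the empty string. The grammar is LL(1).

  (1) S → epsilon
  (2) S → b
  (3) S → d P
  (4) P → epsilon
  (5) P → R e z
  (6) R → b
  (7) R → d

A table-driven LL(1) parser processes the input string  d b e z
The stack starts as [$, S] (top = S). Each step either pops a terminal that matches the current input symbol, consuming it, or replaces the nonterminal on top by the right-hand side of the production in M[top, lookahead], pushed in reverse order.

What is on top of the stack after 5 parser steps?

step 1: stack=$ S  input=d b e z $  — expand S → d P
step 2: stack=$ P d  input=d b e z $  — match d
step 3: stack=$ P  input=b e z $  — expand P → R e z
step 4: stack=$ z e R  input=b e z $  — expand R → b
step 5: stack=$ z e b  input=b e z $  — match b
Stack after step 5: $ z e (top = e).

e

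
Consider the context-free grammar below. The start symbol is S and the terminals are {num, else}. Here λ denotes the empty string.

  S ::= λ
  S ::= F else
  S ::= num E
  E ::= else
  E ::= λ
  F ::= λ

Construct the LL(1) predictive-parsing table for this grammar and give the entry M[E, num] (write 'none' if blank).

none

FIRST(E) = {λ, else}
FIRST(F) = {λ}
FIRST(S) = {λ, else, num}  (via F else)
FOLLOW(S) includes $ since S is the start symbol.
FOLLOW(S): S appears on no right-hand side. Thus FOLLOW(S) = {$}.
FOLLOW(E): in S::=num E, the suffix after E is empty, so FOLLOW(E) ⊇ FOLLOW(S) = {$}. Thus FOLLOW(E) = {$}.
For E ::= else: FIRST(else) = {else}, so it goes in M[E, t] for t ∈ {else}.
For E ::= λ: FIRST(λ) = {λ}, so it goes in M[E, t] for t ∈ {}; since λ ∈ FIRST, also for every t ∈ FOLLOW(E) = {$}.
None of these place a production in M[E, num].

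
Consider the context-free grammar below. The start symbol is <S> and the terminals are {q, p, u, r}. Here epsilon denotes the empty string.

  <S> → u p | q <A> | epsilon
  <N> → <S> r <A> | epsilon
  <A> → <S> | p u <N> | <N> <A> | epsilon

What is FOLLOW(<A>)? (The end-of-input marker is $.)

FIRST(<S>) = {epsilon, q, u}
FIRST(<N>) = {epsilon, q, r, u}  (via <S> r <A>)
FIRST(<A>) = {epsilon, p, q, r, u}  (via <S>, <N> <A>)
FOLLOW(<S>) includes $ since <S> is the start symbol.
FOLLOW(<S>): in <N>→<S> r <A>, <S> is followed by r <A> with FIRST {r}; in <A>→<S>, the suffix after <S> is empty, so FOLLOW(<S>) ⊇ FOLLOW(<A>) = {$, p, q, r, u}. Thus FOLLOW(<S>) = {$, p, q, r, u}.
FOLLOW(<N>): in <A>→p u <N>, the suffix after <N> is empty, so FOLLOW(<N>) ⊇ FOLLOW(<A>) = {$, p, q, r, u}; in <A>→<N> <A>, <N> is followed by <A> with FIRST {epsilon, p, q, r, u}; in <A>→<N> <A>, the suffix after <N> is nullable, so FOLLOW(<N>) ⊇ FOLLOW(<A>) = {$, p, q, r, u}. Thus FOLLOW(<N>) = {$, p, q, r, u}.
FOLLOW(<A>): in <S>→q <A>, the suffix after <A> is empty, so FOLLOW(<A>) ⊇ FOLLOW(<S>) = {$, p, q, r, u}; in <N>→<S> r <A>, the suffix after <A> is empty, so FOLLOW(<A>) ⊇ FOLLOW(<N>) = {$, p, q, r, u}; in <A>→<N> <A>, the suffix after <A> is empty (adds nothing new). Thus FOLLOW(<A>) = {$, p, q, r, u}.

{$, p, q, r, u}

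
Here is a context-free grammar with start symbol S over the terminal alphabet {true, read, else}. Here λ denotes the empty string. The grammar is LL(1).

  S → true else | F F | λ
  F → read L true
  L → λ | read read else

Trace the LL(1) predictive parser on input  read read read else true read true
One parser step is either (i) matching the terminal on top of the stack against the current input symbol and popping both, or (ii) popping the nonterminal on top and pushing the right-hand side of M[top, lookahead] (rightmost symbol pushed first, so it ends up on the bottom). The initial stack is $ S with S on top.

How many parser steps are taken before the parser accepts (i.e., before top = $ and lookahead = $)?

step 1: stack=$ S  input=read read read else true read true $  — expand S → F F
step 2: stack=$ F F  input=read read read else true read true $  — expand F → read L true
step 3: stack=$ F true L read  input=read read read else true read true $  — match read
step 4: stack=$ F true L  input=read read else true read true $  — expand L → read read else
step 5: stack=$ F true else read read  input=read read else true read true $  — match read
step 6: stack=$ F true else read  input=read else true read true $  — match read
step 7: stack=$ F true else  input=else true read true $  — match else
step 8: stack=$ F true  input=true read true $  — match true
step 9: stack=$ F  input=read true $  — expand F → read L true
step 10: stack=$ true L read  input=read true $  — match read
step 11: stack=$ true L  input=true $  — expand L → λ
step 12: stack=$ true  input=true $  — match true
Accept reached after 12 steps.

12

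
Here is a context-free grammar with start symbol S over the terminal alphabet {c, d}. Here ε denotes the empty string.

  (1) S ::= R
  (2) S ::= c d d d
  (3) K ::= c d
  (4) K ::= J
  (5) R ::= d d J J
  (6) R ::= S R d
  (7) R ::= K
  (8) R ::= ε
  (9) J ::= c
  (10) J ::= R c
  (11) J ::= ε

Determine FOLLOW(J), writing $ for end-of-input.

FIRST(S) = {ε, c, d}  (via R)
FIRST(K) = {ε, c, d}  (via J)
FIRST(R) = {ε, c, d}  (via S R d, K)
FIRST(J) = {ε, c, d}  (via R c)
FOLLOW(S) includes $ since S is the start symbol.
FOLLOW(S): in R::=S R d, S is followed by R d with FIRST {c, d}. Thus FOLLOW(S) = {$, c, d}.
FOLLOW(R): in S::=R, the suffix after R is empty, so FOLLOW(R) ⊇ FOLLOW(S) = {$, c, d}; in R::=S R d, R is followed by d with FIRST {d}; in J::=R c, R is followed by c with FIRST {c}. Thus FOLLOW(R) = {$, c, d}.
FOLLOW(K): in R::=K, the suffix after K is empty, so FOLLOW(K) ⊇ FOLLOW(R) = {$, c, d}. Thus FOLLOW(K) = {$, c, d}.
FOLLOW(J): in K::=J, the suffix after J is empty, so FOLLOW(J) ⊇ FOLLOW(K) = {$, c, d}; in R::=d d J J (occurrence 1), J is followed by J with FIRST {ε, c, d}; in R::=d d J J (occurrence 1), the suffix after J is nullable, so FOLLOW(J) ⊇ FOLLOW(R) = {$, c, d}; in R::=d d J J (occurrence 2), the suffix after J is empty, so FOLLOW(J) ⊇ FOLLOW(R) = {$, c, d}. Thus FOLLOW(J) = {$, c, d}.

{$, c, d}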